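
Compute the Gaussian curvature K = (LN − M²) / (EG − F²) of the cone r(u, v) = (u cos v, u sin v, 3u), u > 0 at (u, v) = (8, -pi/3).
K = 0

Coefficients of the first fundamental form: E = 10, F = 0, G = u^2.
Coefficients of the second fundamental form: L = 0, M = 0, N = 3*sqrt(10)*u^2/(10*Abs(u)).
Assemble K = (LN − M²)/(EG − F²) = 0. At (u, v) = (8, -pi/3): K = 0.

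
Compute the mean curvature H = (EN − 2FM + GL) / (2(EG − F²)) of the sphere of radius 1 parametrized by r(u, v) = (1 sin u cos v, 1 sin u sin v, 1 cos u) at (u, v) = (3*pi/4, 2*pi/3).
H = -1

With E = 1, F = 0, G = sin(u)^2, L = -sin(u)/Abs(sin(u)), M = 0, N = -sin(u)^3/Abs(sin(u)), assemble
  H = (EN − 2FM + GL) / (2(EG − F²)) = -sin(u)/Abs(sin(u)).
At (u, v) = (3*pi/4, 2*pi/3): H = -1.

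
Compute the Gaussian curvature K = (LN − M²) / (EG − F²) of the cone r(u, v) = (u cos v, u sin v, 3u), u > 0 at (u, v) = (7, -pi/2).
K = 0

Coefficients of the first fundamental form: E = 10, F = 0, G = u^2.
Coefficients of the second fundamental form: L = 0, M = 0, N = 3*sqrt(10)*u^2/(10*Abs(u)).
Assemble K = (LN − M²)/(EG − F²) = 0. At (u, v) = (7, -pi/2): K = 0.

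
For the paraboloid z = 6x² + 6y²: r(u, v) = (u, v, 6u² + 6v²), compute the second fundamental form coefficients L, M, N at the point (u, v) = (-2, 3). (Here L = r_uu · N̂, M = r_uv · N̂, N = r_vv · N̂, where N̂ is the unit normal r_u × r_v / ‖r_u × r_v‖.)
L = 12*sqrt(1873)/1873;  M = 0;  N = 12*sqrt(1873)/1873

Compute the unit normal N̂(u, v) = (-12*u/sqrt(144*u^2 + 144*v^2 + 1), -12*v/sqrt(144*u^2 + 144*v^2 + 1), 1/sqrt(144*u^2 + 144*v^2 + 1)), and the second partials r_uu, r_uv, r_vv. Take dot products:
  L(u, v) = r_uu · N̂ = 12/sqrt(144*u^2 + 144*v^2 + 1),
  M(u, v) = r_uv · N̂ = 0,
  N(u, v) = r_vv · N̂ = 12/sqrt(144*u^2 + 144*v^2 + 1).
Evaluating at (u, v) = (-2, 3):
  L = 12*sqrt(1873)/1873, M = 0, N = 12*sqrt(1873)/1873.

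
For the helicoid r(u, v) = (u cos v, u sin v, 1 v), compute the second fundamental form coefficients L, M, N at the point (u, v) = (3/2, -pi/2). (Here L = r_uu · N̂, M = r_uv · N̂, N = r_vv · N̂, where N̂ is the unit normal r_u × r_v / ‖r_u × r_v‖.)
L = 0;  M = -2*sqrt(13)/13;  N = 0

Compute the unit normal N̂(u, v) = (sin(v)/sqrt(u^2 + 1), -cos(v)/sqrt(u^2 + 1), u/sqrt(u^2 + 1)), and the second partials r_uu, r_uv, r_vv. Take dot products:
  L(u, v) = r_uu · N̂ = 0,
  M(u, v) = r_uv · N̂ = -1/sqrt(u^2 + 1),
  N(u, v) = r_vv · N̂ = 0.
Evaluating at (u, v) = (3/2, -pi/2):
  L = 0, M = -2*sqrt(13)/13, N = 0.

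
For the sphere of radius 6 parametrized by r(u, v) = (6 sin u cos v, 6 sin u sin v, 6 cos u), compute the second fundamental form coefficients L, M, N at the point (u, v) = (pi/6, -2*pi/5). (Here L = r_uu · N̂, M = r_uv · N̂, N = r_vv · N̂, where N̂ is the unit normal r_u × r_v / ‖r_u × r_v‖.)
L = -6;  M = 0;  N = -3/2

Compute the unit normal N̂(u, v) = (sin(u)^2*cos(v)/Abs(sin(u)), sin(u)^2*sin(v)/Abs(sin(u)), sin(2*u)/(2*Abs(sin(u)))), and the second partials r_uu, r_uv, r_vv. Take dot products:
  L(u, v) = r_uu · N̂ = -6*sin(u)/Abs(sin(u)),
  M(u, v) = r_uv · N̂ = 0,
  N(u, v) = r_vv · N̂ = -6*sin(u)^3/Abs(sin(u)).
Evaluating at (u, v) = (pi/6, -2*pi/5):
  L = -6, M = 0, N = -3/2.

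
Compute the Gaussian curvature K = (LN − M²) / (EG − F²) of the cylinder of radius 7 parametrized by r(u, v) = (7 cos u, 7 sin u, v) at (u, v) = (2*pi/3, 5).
K = 0

Coefficients of the first fundamental form: E = 49, F = 0, G = 1.
Coefficients of the second fundamental form: L = -7, M = 0, N = 0.
Assemble K = (LN − M²)/(EG − F²) = 0. At (u, v) = (2*pi/3, 5): K = 0.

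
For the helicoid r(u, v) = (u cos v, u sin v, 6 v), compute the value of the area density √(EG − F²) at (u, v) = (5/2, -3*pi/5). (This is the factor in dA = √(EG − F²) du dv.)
√(EG − F²)|_{(5/2, -3*pi/5)} = 13/2

E = 1, F = 0, G = u^2 + 36, so EG − F² = u^2 + 36. Taking the positive square root: √(EG − F²) = sqrt(u^2 + 36). At (u, v) = (5/2, -3*pi/5): 13/2.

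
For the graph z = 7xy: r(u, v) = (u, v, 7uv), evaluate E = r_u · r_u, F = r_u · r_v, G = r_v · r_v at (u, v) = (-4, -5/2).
E = 1229/4;  F = 490;  G = 785

Partials: r_u = (1, 0, 7*v), r_v = (0, 1, 7*u). As functions of (u, v):
  E = r_u · r_u = 49*v^2 + 1,
  F = r_u · r_v = 49*u*v,
  G = r_v · r_v = 49*u^2 + 1.
Evaluating at (u, v) = (-4, -5/2): E = 1229/4, F = 490, G = 785.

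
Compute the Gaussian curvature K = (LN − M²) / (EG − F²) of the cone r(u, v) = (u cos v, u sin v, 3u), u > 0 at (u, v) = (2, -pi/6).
K = 0

Coefficients of the first fundamental form: E = 10, F = 0, G = u^2.
Coefficients of the second fundamental form: L = 0, M = 0, N = 3*sqrt(10)*u^2/(10*Abs(u)).
Assemble K = (LN − M²)/(EG − F²) = 0. At (u, v) = (2, -pi/6): K = 0.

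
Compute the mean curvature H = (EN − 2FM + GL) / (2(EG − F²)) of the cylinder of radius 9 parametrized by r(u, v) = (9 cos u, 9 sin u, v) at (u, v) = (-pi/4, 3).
H = -1/18

With E = 81, F = 0, G = 1, L = -9, M = 0, N = 0, assemble
  H = (EN − 2FM + GL) / (2(EG − F²)) = -1/18.
At (u, v) = (-pi/4, 3): H = -1/18.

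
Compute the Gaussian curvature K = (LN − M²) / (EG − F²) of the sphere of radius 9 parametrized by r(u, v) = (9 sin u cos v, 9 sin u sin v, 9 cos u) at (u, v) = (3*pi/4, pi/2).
K = 1/81

Coefficients of the first fundamental form: E = 81, F = 0, G = 81*sin(u)^2.
Coefficients of the second fundamental form: L = -9*sin(u)/Abs(sin(u)), M = 0, N = -9*sin(u)^3/Abs(sin(u)).
Assemble K = (LN − M²)/(EG − F²) = 1/81. At (u, v) = (3*pi/4, pi/2): K = 1/81.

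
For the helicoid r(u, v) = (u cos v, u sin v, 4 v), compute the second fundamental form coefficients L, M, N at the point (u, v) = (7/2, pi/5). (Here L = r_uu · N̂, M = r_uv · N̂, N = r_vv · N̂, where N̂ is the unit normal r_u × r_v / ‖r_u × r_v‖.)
L = 0;  M = -8*sqrt(113)/113;  N = 0

Compute the unit normal N̂(u, v) = (4*sin(v)/sqrt(u^2 + 16), -4*cos(v)/sqrt(u^2 + 16), u/sqrt(u^2 + 16)), and the second partials r_uu, r_uv, r_vv. Take dot products:
  L(u, v) = r_uu · N̂ = 0,
  M(u, v) = r_uv · N̂ = -4/sqrt(u^2 + 16),
  N(u, v) = r_vv · N̂ = 0.
Evaluating at (u, v) = (7/2, pi/5):
  L = 0, M = -8*sqrt(113)/113, N = 0.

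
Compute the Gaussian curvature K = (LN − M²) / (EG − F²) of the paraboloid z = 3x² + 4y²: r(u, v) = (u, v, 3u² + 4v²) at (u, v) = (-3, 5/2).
K = 48/525625

Coefficients of the first fundamental form: E = 36*u^2 + 1, F = 48*u*v, G = 64*v^2 + 1.
Coefficients of the second fundamental form: L = 6/sqrt(36*u^2 + 64*v^2 + 1), M = 0, N = 8/sqrt(36*u^2 + 64*v^2 + 1).
Assemble K = (LN − M²)/(EG − F²) = 48/(1296*u^4 + 4608*u^2*v^2 + 72*u^2 + 4096*v^4 + 128*v^2 + 1). At (u, v) = (-3, 5/2): K = 48/525625.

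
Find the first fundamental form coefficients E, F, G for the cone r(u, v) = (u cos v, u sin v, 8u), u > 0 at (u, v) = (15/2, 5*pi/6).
E = 65;  F = 0;  G = 225/4

Partials: r_u = (cos(v), sin(v), 8), r_v = (-u*sin(v), u*cos(v), 0). As functions of (u, v):
  E = r_u · r_u = 65,
  F = r_u · r_v = 0,
  G = r_v · r_v = u^2.
Evaluating at (u, v) = (15/2, 5*pi/6): E = 65, F = 0, G = 225/4.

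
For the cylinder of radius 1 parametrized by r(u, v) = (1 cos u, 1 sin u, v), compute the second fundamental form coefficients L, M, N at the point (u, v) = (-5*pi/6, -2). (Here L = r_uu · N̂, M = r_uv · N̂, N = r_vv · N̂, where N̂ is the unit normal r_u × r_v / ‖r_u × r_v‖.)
L = -1;  M = 0;  N = 0

Compute the unit normal N̂(u, v) = (cos(u), sin(u), 0), and the second partials r_uu, r_uv, r_vv. Take dot products:
  L(u, v) = r_uu · N̂ = -1,
  M(u, v) = r_uv · N̂ = 0,
  N(u, v) = r_vv · N̂ = 0.
Evaluating at (u, v) = (-5*pi/6, -2):
  L = -1, M = 0, N = 0.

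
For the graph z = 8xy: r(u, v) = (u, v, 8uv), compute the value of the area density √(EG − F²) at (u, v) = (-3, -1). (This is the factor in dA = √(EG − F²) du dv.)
√(EG − F²)|_{(-3, -1)} = sqrt(641)

E = 64*v^2 + 1, F = 64*u*v, G = 64*u^2 + 1, so EG − F² = 64*u^2 + 64*v^2 + 1. Taking the positive square root: √(EG − F²) = sqrt(64*u^2 + 64*v^2 + 1). At (u, v) = (-3, -1): sqrt(641).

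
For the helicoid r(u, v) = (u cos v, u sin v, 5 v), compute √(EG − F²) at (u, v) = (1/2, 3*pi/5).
√(EG − F²)|_{(1/2, 3*pi/5)} = sqrt(101)/2

E = 1, F = 0, G = u^2 + 25; EG − F² = u^2 + 25; √(EG − F²) = sqrt(u^2 + 25). At the given point: sqrt(101)/2.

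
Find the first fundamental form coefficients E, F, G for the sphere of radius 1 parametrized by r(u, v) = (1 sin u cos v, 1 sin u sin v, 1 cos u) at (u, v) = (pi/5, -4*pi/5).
E = 1;  F = 0;  G = 5/8 - sqrt(5)/8

Partials: r_u = (cos(u)*cos(v), sin(v)*cos(u), -sin(u)), r_v = (-sin(u)*sin(v), sin(u)*cos(v), 0). As functions of (u, v):
  E = r_u · r_u = 1,
  F = r_u · r_v = 0,
  G = r_v · r_v = sin(u)^2.
Evaluating at (u, v) = (pi/5, -4*pi/5): E = 1, F = 0, G = 5/8 - sqrt(5)/8.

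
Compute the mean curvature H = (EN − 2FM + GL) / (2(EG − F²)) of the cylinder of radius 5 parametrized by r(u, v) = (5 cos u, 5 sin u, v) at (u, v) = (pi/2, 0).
H = -1/10

With E = 25, F = 0, G = 1, L = -5, M = 0, N = 0, assemble
  H = (EN − 2FM + GL) / (2(EG − F²)) = -1/10.
At (u, v) = (pi/2, 0): H = -1/10.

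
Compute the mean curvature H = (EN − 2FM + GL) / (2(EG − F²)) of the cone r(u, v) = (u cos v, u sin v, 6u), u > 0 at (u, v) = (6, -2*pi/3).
H = sqrt(37)/74

With E = 37, F = 0, G = u^2, L = 0, M = 0, N = 6*sqrt(37)*u^2/(37*Abs(u)), assemble
  H = (EN − 2FM + GL) / (2(EG − F²)) = 3*sqrt(37)/(37*Abs(u)).
At (u, v) = (6, -2*pi/3): H = sqrt(37)/74.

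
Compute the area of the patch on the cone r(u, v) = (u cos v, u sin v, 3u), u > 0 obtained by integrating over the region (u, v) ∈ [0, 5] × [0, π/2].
Area = 25*sqrt(10)*pi/4

Area = ∫∫ √(EG − F²) du dv with √(EG − F²) = sqrt(10)*Abs(u). Integrating over [0, 5] × [0, π/2] gives 25*sqrt(10)*pi/4.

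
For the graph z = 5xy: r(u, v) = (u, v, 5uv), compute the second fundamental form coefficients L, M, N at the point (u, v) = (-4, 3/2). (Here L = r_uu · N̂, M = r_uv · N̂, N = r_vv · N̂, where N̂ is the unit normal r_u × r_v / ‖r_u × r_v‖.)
L = 0;  M = 10*sqrt(1829)/1829;  N = 0

Compute the unit normal N̂(u, v) = (-5*v/sqrt(25*u^2 + 25*v^2 + 1), -5*u/sqrt(25*u^2 + 25*v^2 + 1), 1/sqrt(25*u^2 + 25*v^2 + 1)), and the second partials r_uu, r_uv, r_vv. Take dot products:
  L(u, v) = r_uu · N̂ = 0,
  M(u, v) = r_uv · N̂ = 5/sqrt(25*u^2 + 25*v^2 + 1),
  N(u, v) = r_vv · N̂ = 0.
Evaluating at (u, v) = (-4, 3/2):
  L = 0, M = 10*sqrt(1829)/1829, N = 0.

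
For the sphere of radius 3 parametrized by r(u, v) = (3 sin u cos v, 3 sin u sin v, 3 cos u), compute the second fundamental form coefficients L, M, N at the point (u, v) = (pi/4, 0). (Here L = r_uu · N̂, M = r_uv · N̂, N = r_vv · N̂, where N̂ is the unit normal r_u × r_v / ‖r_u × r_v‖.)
L = -3;  M = 0;  N = -3/2

Compute the unit normal N̂(u, v) = (sin(u)^2*cos(v)/Abs(sin(u)), sin(u)^2*sin(v)/Abs(sin(u)), sin(2*u)/(2*Abs(sin(u)))), and the second partials r_uu, r_uv, r_vv. Take dot products:
  L(u, v) = r_uu · N̂ = -3*sin(u)/Abs(sin(u)),
  M(u, v) = r_uv · N̂ = 0,
  N(u, v) = r_vv · N̂ = -3*sin(u)^3/Abs(sin(u)).
Evaluating at (u, v) = (pi/4, 0):
  L = -3, M = 0, N = -3/2.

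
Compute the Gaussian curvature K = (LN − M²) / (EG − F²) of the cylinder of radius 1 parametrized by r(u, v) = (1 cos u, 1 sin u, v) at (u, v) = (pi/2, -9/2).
K = 0

Coefficients of the first fundamental form: E = 1, F = 0, G = 1.
Coefficients of the second fundamental form: L = -1, M = 0, N = 0.
Assemble K = (LN − M²)/(EG − F²) = 0. At (u, v) = (pi/2, -9/2): K = 0.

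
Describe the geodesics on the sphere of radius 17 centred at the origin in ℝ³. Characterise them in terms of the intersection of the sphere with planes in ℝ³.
Geodesics on the sphere of radius 17 are great circles — circles of radius 17 obtained as the intersection of the sphere with planes through the origin (the centre of the sphere).

A curve α(t) of nonzero constant speed on the sphere of radius 17 is a geodesic iff its acceleration α̈ is everywhere normal to the surface, i.e. parallel to the radial vector α(t). Then d/dt(α × α̇) = α̇ × α̇ + α × α̈ = 0, so α × α̇ is a constant vector n ≠ 0 and α(t) · n = 0 for all t: α lies in the plane through the origin with normal n. The intersection of that plane with the sphere is a circle of radius 17 (a great circle). Conversely, a great circle traversed at constant speed has centripetal acceleration pointing at the origin, hence normal to the sphere, so every great circle is a geodesic.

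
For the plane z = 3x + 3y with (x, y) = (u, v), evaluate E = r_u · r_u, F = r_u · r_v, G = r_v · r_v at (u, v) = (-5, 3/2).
E = 10;  F = 9;  G = 10

Partials: r_u = (1, 0, 3), r_v = (0, 1, 3). As functions of (u, v):
  E = r_u · r_u = 10,
  F = r_u · r_v = 9,
  G = r_v · r_v = 10.
Evaluating at (u, v) = (-5, 3/2): E = 10, F = 9, G = 10.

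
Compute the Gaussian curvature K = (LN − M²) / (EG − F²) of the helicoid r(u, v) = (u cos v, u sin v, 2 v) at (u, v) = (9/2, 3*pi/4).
K = -64/9409

Coefficients of the first fundamental form: E = 1, F = 0, G = u^2 + 4.
Coefficients of the second fundamental form: L = 0, M = -2/sqrt(u^2 + 4), N = 0.
Assemble K = (LN − M²)/(EG − F²) = -4/(u^2 + 4)^2. At (u, v) = (9/2, 3*pi/4): K = -64/9409.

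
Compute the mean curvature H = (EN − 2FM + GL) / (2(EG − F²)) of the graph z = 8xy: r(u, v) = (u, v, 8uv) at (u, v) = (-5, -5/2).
H = -6400*sqrt(2001)/4004001

With E = 64*v^2 + 1, F = 64*u*v, G = 64*u^2 + 1, L = 0, M = 8/sqrt(64*u^2 + 64*v^2 + 1), N = 0, assemble
  H = (EN − 2FM + GL) / (2(EG − F²)) = -512*u*v/(64*u^2 + 64*v^2 + 1)^(3/2).
At (u, v) = (-5, -5/2): H = -6400*sqrt(2001)/4004001.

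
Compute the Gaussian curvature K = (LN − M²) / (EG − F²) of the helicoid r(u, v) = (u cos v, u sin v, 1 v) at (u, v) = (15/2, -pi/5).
K = -16/52441

Coefficients of the first fundamental form: E = 1, F = 0, G = u^2 + 1.
Coefficients of the second fundamental form: L = 0, M = -1/sqrt(u^2 + 1), N = 0.
Assemble K = (LN − M²)/(EG − F²) = -1/(u^2 + 1)^2. At (u, v) = (15/2, -pi/5): K = -16/52441.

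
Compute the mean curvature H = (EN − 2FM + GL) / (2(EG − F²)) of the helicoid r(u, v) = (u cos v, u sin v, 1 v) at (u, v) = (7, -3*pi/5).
H = 0

With E = 1, F = 0, G = u^2 + 1, L = 0, M = -1/sqrt(u^2 + 1), N = 0, assemble
  H = (EN − 2FM + GL) / (2(EG − F²)) = 0.
At (u, v) = (7, -3*pi/5): H = 0.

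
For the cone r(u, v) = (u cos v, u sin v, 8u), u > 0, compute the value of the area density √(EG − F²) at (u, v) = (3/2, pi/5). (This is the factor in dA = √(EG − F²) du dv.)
√(EG − F²)|_{(3/2, pi/5)} = 3*sqrt(65)/2

E = 65, F = 0, G = u^2, so EG − F² = 65*u^2. Taking the positive square root: √(EG − F²) = sqrt(65)*Abs(u). At (u, v) = (3/2, pi/5): 3*sqrt(65)/2.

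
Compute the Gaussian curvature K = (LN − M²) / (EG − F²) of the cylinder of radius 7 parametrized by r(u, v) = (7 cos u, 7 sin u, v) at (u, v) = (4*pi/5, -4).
K = 0

Coefficients of the first fundamental form: E = 49, F = 0, G = 1.
Coefficients of the second fundamental form: L = -7, M = 0, N = 0.
Assemble K = (LN − M²)/(EG − F²) = 0. At (u, v) = (4*pi/5, -4): K = 0.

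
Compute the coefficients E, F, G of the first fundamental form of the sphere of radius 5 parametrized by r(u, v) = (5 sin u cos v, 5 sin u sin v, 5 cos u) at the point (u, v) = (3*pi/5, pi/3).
E = 25;  F = 0;  G = 25*sqrt(5)/8 + 125/8

Partials: r_u = (5*cos(u)*cos(v), 5*sin(v)*cos(u), -5*sin(u)), r_v = (-5*sin(u)*sin(v), 5*sin(u)*cos(v), 0). As functions of (u, v):
  E = r_u · r_u = 25,
  F = r_u · r_v = 0,
  G = r_v · r_v = 25*sin(u)^2.
Evaluating at (u, v) = (3*pi/5, pi/3): E = 25, F = 0, G = 25*sqrt(5)/8 + 125/8.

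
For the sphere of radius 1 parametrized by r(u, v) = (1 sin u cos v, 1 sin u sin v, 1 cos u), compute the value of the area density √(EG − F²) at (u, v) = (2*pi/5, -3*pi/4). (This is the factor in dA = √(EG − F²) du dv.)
√(EG − F²)|_{(2*pi/5, -3*pi/4)} = sqrt(2*sqrt(5) + 10)/4

E = 1, F = 0, G = sin(u)^2, so EG − F² = sin(u)^2. Taking the positive square root: √(EG − F²) = Abs(sin(u)). At (u, v) = (2*pi/5, -3*pi/4): sqrt(2*sqrt(5) + 10)/4.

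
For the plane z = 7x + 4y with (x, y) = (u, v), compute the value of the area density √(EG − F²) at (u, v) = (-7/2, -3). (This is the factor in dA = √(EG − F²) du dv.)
√(EG − F²)|_{(-7/2, -3)} = sqrt(66)

E = 50, F = 28, G = 17, so EG − F² = 66. Taking the positive square root: √(EG − F²) = sqrt(66). At (u, v) = (-7/2, -3): sqrt(66).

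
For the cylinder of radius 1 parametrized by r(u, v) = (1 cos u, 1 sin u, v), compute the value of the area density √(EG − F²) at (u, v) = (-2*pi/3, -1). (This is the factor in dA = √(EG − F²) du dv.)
√(EG − F²)|_{(-2*pi/3, -1)} = 1

E = 1, F = 0, G = 1, so EG − F² = 1. Taking the positive square root: √(EG − F²) = 1. At (u, v) = (-2*pi/3, -1): 1.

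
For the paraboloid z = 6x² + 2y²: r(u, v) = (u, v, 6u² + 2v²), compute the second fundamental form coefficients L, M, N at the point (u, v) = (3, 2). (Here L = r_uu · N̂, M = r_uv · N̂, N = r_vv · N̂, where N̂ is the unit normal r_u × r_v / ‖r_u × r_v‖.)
L = 12*sqrt(1361)/1361;  M = 0;  N = 4*sqrt(1361)/1361

Compute the unit normal N̂(u, v) = (-12*u/sqrt(144*u^2 + 16*v^2 + 1), -4*v/sqrt(144*u^2 + 16*v^2 + 1), 1/sqrt(144*u^2 + 16*v^2 + 1)), and the second partials r_uu, r_uv, r_vv. Take dot products:
  L(u, v) = r_uu · N̂ = 12/sqrt(144*u^2 + 16*v^2 + 1),
  M(u, v) = r_uv · N̂ = 0,
  N(u, v) = r_vv · N̂ = 4/sqrt(144*u^2 + 16*v^2 + 1).
Evaluating at (u, v) = (3, 2):
  L = 12*sqrt(1361)/1361, M = 0, N = 4*sqrt(1361)/1361.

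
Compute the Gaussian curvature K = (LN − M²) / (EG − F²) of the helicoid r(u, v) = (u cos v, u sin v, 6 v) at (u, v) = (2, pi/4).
K = -9/400

Coefficients of the first fundamental form: E = 1, F = 0, G = u^2 + 36.
Coefficients of the second fundamental form: L = 0, M = -6/sqrt(u^2 + 36), N = 0.
Assemble K = (LN − M²)/(EG − F²) = -36/(u^2 + 36)^2. At (u, v) = (2, pi/4): K = -9/400.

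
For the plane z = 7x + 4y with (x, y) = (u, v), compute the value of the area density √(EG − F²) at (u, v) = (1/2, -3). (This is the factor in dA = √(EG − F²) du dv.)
√(EG − F²)|_{(1/2, -3)} = sqrt(66)

E = 50, F = 28, G = 17, so EG − F² = 66. Taking the positive square root: √(EG − F²) = sqrt(66). At (u, v) = (1/2, -3): sqrt(66).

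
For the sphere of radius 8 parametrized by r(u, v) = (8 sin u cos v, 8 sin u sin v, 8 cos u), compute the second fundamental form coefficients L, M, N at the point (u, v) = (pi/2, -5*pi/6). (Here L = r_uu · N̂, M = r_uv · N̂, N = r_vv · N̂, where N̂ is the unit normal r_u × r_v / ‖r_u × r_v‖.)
L = -8;  M = 0;  N = -8

Compute the unit normal N̂(u, v) = (sin(u)^2*cos(v)/Abs(sin(u)), sin(u)^2*sin(v)/Abs(sin(u)), sin(2*u)/(2*Abs(sin(u)))), and the second partials r_uu, r_uv, r_vv. Take dot products:
  L(u, v) = r_uu · N̂ = -8*sin(u)/Abs(sin(u)),
  M(u, v) = r_uv · N̂ = 0,
  N(u, v) = r_vv · N̂ = -8*sin(u)^3/Abs(sin(u)).
Evaluating at (u, v) = (pi/2, -5*pi/6):
  L = -8, M = 0, N = -8.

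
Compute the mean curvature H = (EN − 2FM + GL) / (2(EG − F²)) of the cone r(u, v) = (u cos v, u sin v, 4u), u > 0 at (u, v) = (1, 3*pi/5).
H = 2*sqrt(17)/17

With E = 17, F = 0, G = u^2, L = 0, M = 0, N = 4*sqrt(17)*u^2/(17*Abs(u)), assemble
  H = (EN − 2FM + GL) / (2(EG − F²)) = 2*sqrt(17)/(17*Abs(u)).
At (u, v) = (1, 3*pi/5): H = 2*sqrt(17)/17.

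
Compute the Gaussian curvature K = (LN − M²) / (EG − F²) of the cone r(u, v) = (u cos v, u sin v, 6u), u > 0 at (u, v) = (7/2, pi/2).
K = 0

Coefficients of the first fundamental form: E = 37, F = 0, G = u^2.
Coefficients of the second fundamental form: L = 0, M = 0, N = 6*sqrt(37)*u^2/(37*Abs(u)).
Assemble K = (LN − M²)/(EG − F²) = 0. At (u, v) = (7/2, pi/2): K = 0.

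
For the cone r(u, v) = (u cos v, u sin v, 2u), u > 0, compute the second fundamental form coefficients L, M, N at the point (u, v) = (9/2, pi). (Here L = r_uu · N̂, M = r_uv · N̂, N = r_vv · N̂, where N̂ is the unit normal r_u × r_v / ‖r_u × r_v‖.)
L = 0;  M = 0;  N = 9*sqrt(5)/5

Compute the unit normal N̂(u, v) = (-2*sqrt(5)*u*cos(v)/(5*Abs(u)), -2*sqrt(5)*u*sin(v)/(5*Abs(u)), sqrt(5)*u/(5*Abs(u))), and the second partials r_uu, r_uv, r_vv. Take dot products:
  L(u, v) = r_uu · N̂ = 0,
  M(u, v) = r_uv · N̂ = 0,
  N(u, v) = r_vv · N̂ = 2*sqrt(5)*u^2/(5*Abs(u)).
Evaluating at (u, v) = (9/2, pi):
  L = 0, M = 0, N = 9*sqrt(5)/5.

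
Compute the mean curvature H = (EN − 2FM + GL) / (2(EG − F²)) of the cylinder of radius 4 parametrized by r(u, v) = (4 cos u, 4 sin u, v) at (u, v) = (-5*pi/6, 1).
H = -1/8

With E = 16, F = 0, G = 1, L = -4, M = 0, N = 0, assemble
  H = (EN − 2FM + GL) / (2(EG − F²)) = -1/8.
At (u, v) = (-5*pi/6, 1): H = -1/8.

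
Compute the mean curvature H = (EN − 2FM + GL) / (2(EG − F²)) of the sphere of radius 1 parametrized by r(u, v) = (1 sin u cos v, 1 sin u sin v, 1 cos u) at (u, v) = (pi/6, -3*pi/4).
H = -1

With E = 1, F = 0, G = sin(u)^2, L = -sin(u)/Abs(sin(u)), M = 0, N = -sin(u)^3/Abs(sin(u)), assemble
  H = (EN − 2FM + GL) / (2(EG − F²)) = -sin(u)/Abs(sin(u)).
At (u, v) = (pi/6, -3*pi/4): H = -1.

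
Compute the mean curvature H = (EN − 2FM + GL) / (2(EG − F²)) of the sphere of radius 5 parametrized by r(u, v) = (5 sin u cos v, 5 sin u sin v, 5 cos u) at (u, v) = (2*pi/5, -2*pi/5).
H = -1/5

With E = 25, F = 0, G = 25*sin(u)^2, L = -5*sin(u)/Abs(sin(u)), M = 0, N = -5*sin(u)^3/Abs(sin(u)), assemble
  H = (EN − 2FM + GL) / (2(EG − F²)) = -sin(u)/(5*Abs(sin(u))).
At (u, v) = (2*pi/5, -2*pi/5): H = -1/5.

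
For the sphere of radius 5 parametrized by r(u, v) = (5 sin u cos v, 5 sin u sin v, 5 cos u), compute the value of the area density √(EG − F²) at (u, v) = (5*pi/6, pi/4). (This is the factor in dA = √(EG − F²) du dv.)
√(EG − F²)|_{(5*pi/6, pi/4)} = 25/2

E = 25, F = 0, G = 25*sin(u)^2, so EG − F² = 625*sin(u)^2. Taking the positive square root: √(EG − F²) = 25*Abs(sin(u)). At (u, v) = (5*pi/6, pi/4): 25/2.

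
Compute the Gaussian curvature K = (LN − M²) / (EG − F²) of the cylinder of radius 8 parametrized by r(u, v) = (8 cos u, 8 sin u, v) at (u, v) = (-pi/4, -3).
K = 0

Coefficients of the first fundamental form: E = 64, F = 0, G = 1.
Coefficients of the second fundamental form: L = -8, M = 0, N = 0.
Assemble K = (LN − M²)/(EG − F²) = 0. At (u, v) = (-pi/4, -3): K = 0.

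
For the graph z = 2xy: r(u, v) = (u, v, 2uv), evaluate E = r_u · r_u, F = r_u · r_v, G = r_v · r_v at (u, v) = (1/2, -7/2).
E = 50;  F = -7;  G = 2

Partials: r_u = (1, 0, 2*v), r_v = (0, 1, 2*u). As functions of (u, v):
  E = r_u · r_u = 4*v^2 + 1,
  F = r_u · r_v = 4*u*v,
  G = r_v · r_v = 4*u^2 + 1.
Evaluating at (u, v) = (1/2, -7/2): E = 50, F = -7, G = 2.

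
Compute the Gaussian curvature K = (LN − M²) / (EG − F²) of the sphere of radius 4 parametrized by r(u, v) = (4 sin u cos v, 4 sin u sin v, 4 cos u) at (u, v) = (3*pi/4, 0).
K = 1/16

Coefficients of the first fundamental form: E = 16, F = 0, G = 16*sin(u)^2.
Coefficients of the second fundamental form: L = -4*sin(u)/Abs(sin(u)), M = 0, N = -4*sin(u)^3/Abs(sin(u)).
Assemble K = (LN − M²)/(EG − F²) = 1/16. At (u, v) = (3*pi/4, 0): K = 1/16.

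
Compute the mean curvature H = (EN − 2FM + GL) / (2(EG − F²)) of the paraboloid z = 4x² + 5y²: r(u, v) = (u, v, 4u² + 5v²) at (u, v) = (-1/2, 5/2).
H = 863*sqrt(642)/137388

With E = 64*u^2 + 1, F = 80*u*v, G = 100*v^2 + 1, L = 8/sqrt(64*u^2 + 100*v^2 + 1), M = 0, N = 10/sqrt(64*u^2 + 100*v^2 + 1), assemble
  H = (EN − 2FM + GL) / (2(EG − F²)) = (320*u^2 + 400*v^2 + 9)/(64*u^2 + 100*v^2 + 1)^(3/2).
At (u, v) = (-1/2, 5/2): H = 863*sqrt(642)/137388.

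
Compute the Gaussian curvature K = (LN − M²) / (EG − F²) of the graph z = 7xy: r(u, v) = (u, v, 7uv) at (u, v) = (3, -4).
K = -49/1503076

Coefficients of the first fundamental form: E = 49*v^2 + 1, F = 49*u*v, G = 49*u^2 + 1.
Coefficients of the second fundamental form: L = 0, M = 7/sqrt(49*u^2 + 49*v^2 + 1), N = 0.
Assemble K = (LN − M²)/(EG − F²) = -49/(2401*u^4 + 4802*u^2*v^2 + 98*u^2 + 2401*v^4 + 98*v^2 + 1). At (u, v) = (3, -4): K = -49/1503076.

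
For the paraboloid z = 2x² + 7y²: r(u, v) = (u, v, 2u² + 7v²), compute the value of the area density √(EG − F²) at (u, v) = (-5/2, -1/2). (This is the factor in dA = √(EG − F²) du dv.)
√(EG − F²)|_{(-5/2, -1/2)} = 5*sqrt(6)

E = 16*u^2 + 1, F = 56*u*v, G = 196*v^2 + 1, so EG − F² = 16*u^2 + 196*v^2 + 1. Taking the positive square root: √(EG − F²) = sqrt(16*u^2 + 196*v^2 + 1). At (u, v) = (-5/2, -1/2): 5*sqrt(6).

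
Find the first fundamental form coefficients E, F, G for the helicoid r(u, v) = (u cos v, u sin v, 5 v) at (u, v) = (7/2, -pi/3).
E = 1;  F = 0;  G = 149/4

Partials: r_u = (cos(v), sin(v), 0), r_v = (-u*sin(v), u*cos(v), 5). As functions of (u, v):
  E = r_u · r_u = 1,
  F = r_u · r_v = 0,
  G = r_v · r_v = u^2 + 25.
Evaluating at (u, v) = (7/2, -pi/3): E = 1, F = 0, G = 149/4.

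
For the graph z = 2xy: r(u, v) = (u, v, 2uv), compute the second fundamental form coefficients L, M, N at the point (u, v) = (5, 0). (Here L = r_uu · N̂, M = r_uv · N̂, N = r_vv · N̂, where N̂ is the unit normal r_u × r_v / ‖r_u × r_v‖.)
L = 0;  M = 2*sqrt(101)/101;  N = 0

Compute the unit normal N̂(u, v) = (-2*v/sqrt(4*u^2 + 4*v^2 + 1), -2*u/sqrt(4*u^2 + 4*v^2 + 1), 1/sqrt(4*u^2 + 4*v^2 + 1)), and the second partials r_uu, r_uv, r_vv. Take dot products:
  L(u, v) = r_uu · N̂ = 0,
  M(u, v) = r_uv · N̂ = 2/sqrt(4*u^2 + 4*v^2 + 1),
  N(u, v) = r_vv · N̂ = 0.
Evaluating at (u, v) = (5, 0):
  L = 0, M = 2*sqrt(101)/101, N = 0.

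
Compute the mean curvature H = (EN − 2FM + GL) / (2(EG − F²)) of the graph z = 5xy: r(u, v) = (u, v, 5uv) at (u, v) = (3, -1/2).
H = 1500*sqrt(929)/863041

With E = 25*v^2 + 1, F = 25*u*v, G = 25*u^2 + 1, L = 0, M = 5/sqrt(25*u^2 + 25*v^2 + 1), N = 0, assemble
  H = (EN − 2FM + GL) / (2(EG − F²)) = -125*u*v/(25*u^2 + 25*v^2 + 1)^(3/2).
At (u, v) = (3, -1/2): H = 1500*sqrt(929)/863041.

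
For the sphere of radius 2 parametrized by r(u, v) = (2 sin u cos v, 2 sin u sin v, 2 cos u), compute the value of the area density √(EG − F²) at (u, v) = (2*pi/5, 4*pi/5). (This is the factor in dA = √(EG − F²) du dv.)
√(EG − F²)|_{(2*pi/5, 4*pi/5)} = sqrt(2*sqrt(5) + 10)

E = 4, F = 0, G = 4*sin(u)^2, so EG − F² = 16*sin(u)^2. Taking the positive square root: √(EG − F²) = 4*Abs(sin(u)). At (u, v) = (2*pi/5, 4*pi/5): sqrt(2*sqrt(5) + 10).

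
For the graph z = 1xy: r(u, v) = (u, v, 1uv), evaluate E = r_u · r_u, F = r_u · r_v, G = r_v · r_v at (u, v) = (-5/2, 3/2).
E = 13/4;  F = -15/4;  G = 29/4

Partials: r_u = (1, 0, v), r_v = (0, 1, u). As functions of (u, v):
  E = r_u · r_u = v^2 + 1,
  F = r_u · r_v = u*v,
  G = r_v · r_v = u^2 + 1.
Evaluating at (u, v) = (-5/2, 3/2): E = 13/4, F = -15/4, G = 29/4.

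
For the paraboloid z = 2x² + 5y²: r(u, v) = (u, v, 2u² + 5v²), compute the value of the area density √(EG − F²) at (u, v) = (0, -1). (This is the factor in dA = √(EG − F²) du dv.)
√(EG − F²)|_{(0, -1)} = sqrt(101)

E = 16*u^2 + 1, F = 40*u*v, G = 100*v^2 + 1, so EG − F² = 16*u^2 + 100*v^2 + 1. Taking the positive square root: √(EG − F²) = sqrt(16*u^2 + 100*v^2 + 1). At (u, v) = (0, -1): sqrt(101).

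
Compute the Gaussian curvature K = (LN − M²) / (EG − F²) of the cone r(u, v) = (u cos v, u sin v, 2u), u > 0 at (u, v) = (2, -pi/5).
K = 0

Coefficients of the first fundamental form: E = 5, F = 0, G = u^2.
Coefficients of the second fundamental form: L = 0, M = 0, N = 2*sqrt(5)*u^2/(5*Abs(u)).
Assemble K = (LN − M²)/(EG − F²) = 0. At (u, v) = (2, -pi/5): K = 0.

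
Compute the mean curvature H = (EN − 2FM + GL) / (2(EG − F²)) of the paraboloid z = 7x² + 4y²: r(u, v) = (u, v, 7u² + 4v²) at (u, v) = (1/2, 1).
H = 655*sqrt(114)/12996

With E = 196*u^2 + 1, F = 112*u*v, G = 64*v^2 + 1, L = 14/sqrt(196*u^2 + 64*v^2 + 1), M = 0, N = 8/sqrt(196*u^2 + 64*v^2 + 1), assemble
  H = (EN − 2FM + GL) / (2(EG − F²)) = (784*u^2 + 448*v^2 + 11)/(196*u^2 + 64*v^2 + 1)^(3/2).
At (u, v) = (1/2, 1): H = 655*sqrt(114)/12996.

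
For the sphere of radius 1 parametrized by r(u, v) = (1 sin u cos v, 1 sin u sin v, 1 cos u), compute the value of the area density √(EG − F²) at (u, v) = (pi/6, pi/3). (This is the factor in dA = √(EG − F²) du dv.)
√(EG − F²)|_{(pi/6, pi/3)} = 1/2

E = 1, F = 0, G = sin(u)^2, so EG − F² = sin(u)^2. Taking the positive square root: √(EG − F²) = Abs(sin(u)). At (u, v) = (pi/6, pi/3): 1/2.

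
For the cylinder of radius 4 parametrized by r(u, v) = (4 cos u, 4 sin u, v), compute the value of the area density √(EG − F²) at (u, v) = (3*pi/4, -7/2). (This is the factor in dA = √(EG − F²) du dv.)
√(EG − F²)|_{(3*pi/4, -7/2)} = 4

E = 16, F = 0, G = 1, so EG − F² = 16. Taking the positive square root: √(EG − F²) = 4. At (u, v) = (3*pi/4, -7/2): 4.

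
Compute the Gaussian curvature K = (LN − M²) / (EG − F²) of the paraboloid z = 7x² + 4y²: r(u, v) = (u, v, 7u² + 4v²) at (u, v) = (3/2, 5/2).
K = 28/177241

Coefficients of the first fundamental form: E = 196*u^2 + 1, F = 112*u*v, G = 64*v^2 + 1.
Coefficients of the second fundamental form: L = 14/sqrt(196*u^2 + 64*v^2 + 1), M = 0, N = 8/sqrt(196*u^2 + 64*v^2 + 1).
Assemble K = (LN − M²)/(EG − F²) = 112/(38416*u^4 + 25088*u^2*v^2 + 392*u^2 + 4096*v^4 + 128*v^2 + 1). At (u, v) = (3/2, 5/2): K = 28/177241.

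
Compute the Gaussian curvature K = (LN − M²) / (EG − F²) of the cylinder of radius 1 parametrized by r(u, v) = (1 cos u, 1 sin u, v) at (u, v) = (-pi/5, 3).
K = 0

Coefficients of the first fundamental form: E = 1, F = 0, G = 1.
Coefficients of the second fundamental form: L = -1, M = 0, N = 0.
Assemble K = (LN − M²)/(EG − F²) = 0. At (u, v) = (-pi/5, 3): K = 0.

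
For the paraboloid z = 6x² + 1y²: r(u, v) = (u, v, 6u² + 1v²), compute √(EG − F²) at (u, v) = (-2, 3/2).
√(EG − F²)|_{(-2, 3/2)} = sqrt(586)

E = 144*u^2 + 1, F = 24*u*v, G = 4*v^2 + 1; EG − F² = 144*u^2 + 4*v^2 + 1; √(EG − F²) = sqrt(144*u^2 + 4*v^2 + 1). At the given point: sqrt(586).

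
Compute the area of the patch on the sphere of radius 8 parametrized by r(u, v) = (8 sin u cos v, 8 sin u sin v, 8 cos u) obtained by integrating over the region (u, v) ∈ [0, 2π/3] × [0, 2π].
Area = 192*pi

Area = ∫∫ √(EG − F²) du dv with √(EG − F²) = 64*Abs(sin(u)). Integrating over [0, 2π/3] × [0, 2π] gives 192*pi.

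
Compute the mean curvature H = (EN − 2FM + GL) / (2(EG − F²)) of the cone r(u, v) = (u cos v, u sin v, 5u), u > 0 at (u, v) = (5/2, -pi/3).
H = sqrt(26)/26

With E = 26, F = 0, G = u^2, L = 0, M = 0, N = 5*sqrt(26)*u^2/(26*Abs(u)), assemble
  H = (EN − 2FM + GL) / (2(EG − F²)) = 5*sqrt(26)/(52*Abs(u)).
At (u, v) = (5/2, -pi/3): H = sqrt(26)/26.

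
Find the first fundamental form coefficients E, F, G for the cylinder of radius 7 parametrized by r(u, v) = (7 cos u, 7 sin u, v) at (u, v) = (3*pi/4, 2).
E = 49;  F = 0;  G = 1

Partials: r_u = (-7*sin(u), 7*cos(u), 0), r_v = (0, 0, 1). As functions of (u, v):
  E = r_u · r_u = 49,
  F = r_u · r_v = 0,
  G = r_v · r_v = 1.
Evaluating at (u, v) = (3*pi/4, 2): E = 49, F = 0, G = 1.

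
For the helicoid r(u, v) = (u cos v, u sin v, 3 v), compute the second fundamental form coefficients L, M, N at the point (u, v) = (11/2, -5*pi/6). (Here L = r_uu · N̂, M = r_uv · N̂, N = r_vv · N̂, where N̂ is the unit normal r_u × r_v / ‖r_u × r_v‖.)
L = 0;  M = -6*sqrt(157)/157;  N = 0

Compute the unit normal N̂(u, v) = (3*sin(v)/sqrt(u^2 + 9), -3*cos(v)/sqrt(u^2 + 9), u/sqrt(u^2 + 9)), and the second partials r_uu, r_uv, r_vv. Take dot products:
  L(u, v) = r_uu · N̂ = 0,
  M(u, v) = r_uv · N̂ = -3/sqrt(u^2 + 9),
  N(u, v) = r_vv · N̂ = 0.
Evaluating at (u, v) = (11/2, -5*pi/6):
  L = 0, M = -6*sqrt(157)/157, N = 0.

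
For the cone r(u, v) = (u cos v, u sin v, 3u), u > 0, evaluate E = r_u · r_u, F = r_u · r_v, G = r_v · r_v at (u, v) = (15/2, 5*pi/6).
E = 10;  F = 0;  G = 225/4

Partials: r_u = (cos(v), sin(v), 3), r_v = (-u*sin(v), u*cos(v), 0). As functions of (u, v):
  E = r_u · r_u = 10,
  F = r_u · r_v = 0,
  G = r_v · r_v = u^2.
Evaluating at (u, v) = (15/2, 5*pi/6): E = 10, F = 0, G = 225/4.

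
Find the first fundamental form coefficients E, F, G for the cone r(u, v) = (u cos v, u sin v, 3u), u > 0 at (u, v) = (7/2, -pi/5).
E = 10;  F = 0;  G = 49/4

Partials: r_u = (cos(v), sin(v), 3), r_v = (-u*sin(v), u*cos(v), 0). As functions of (u, v):
  E = r_u · r_u = 10,
  F = r_u · r_v = 0,
  G = r_v · r_v = u^2.
Evaluating at (u, v) = (7/2, -pi/5): E = 10, F = 0, G = 49/4.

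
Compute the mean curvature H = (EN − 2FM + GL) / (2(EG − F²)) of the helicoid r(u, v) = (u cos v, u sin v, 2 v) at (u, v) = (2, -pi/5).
H = 0

With E = 1, F = 0, G = u^2 + 4, L = 0, M = -2/sqrt(u^2 + 4), N = 0, assemble
  H = (EN − 2FM + GL) / (2(EG − F²)) = 0.
At (u, v) = (2, -pi/5): H = 0.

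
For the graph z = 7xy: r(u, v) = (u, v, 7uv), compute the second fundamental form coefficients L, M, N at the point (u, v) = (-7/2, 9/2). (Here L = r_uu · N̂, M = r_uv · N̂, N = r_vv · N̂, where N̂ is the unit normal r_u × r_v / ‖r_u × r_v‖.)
L = 0;  M = 7*sqrt(6374)/3187;  N = 0

Compute the unit normal N̂(u, v) = (-7*v/sqrt(49*u^2 + 49*v^2 + 1), -7*u/sqrt(49*u^2 + 49*v^2 + 1), 1/sqrt(49*u^2 + 49*v^2 + 1)), and the second partials r_uu, r_uv, r_vv. Take dot products:
  L(u, v) = r_uu · N̂ = 0,
  M(u, v) = r_uv · N̂ = 7/sqrt(49*u^2 + 49*v^2 + 1),
  N(u, v) = r_vv · N̂ = 0.
Evaluating at (u, v) = (-7/2, 9/2):
  L = 0, M = 7*sqrt(6374)/3187, N = 0.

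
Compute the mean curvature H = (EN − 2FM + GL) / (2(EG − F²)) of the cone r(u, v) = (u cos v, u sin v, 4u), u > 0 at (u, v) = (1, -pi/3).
H = 2*sqrt(17)/17

With E = 17, F = 0, G = u^2, L = 0, M = 0, N = 4*sqrt(17)*u^2/(17*Abs(u)), assemble
  H = (EN − 2FM + GL) / (2(EG − F²)) = 2*sqrt(17)/(17*Abs(u)).
At (u, v) = (1, -pi/3): H = 2*sqrt(17)/17.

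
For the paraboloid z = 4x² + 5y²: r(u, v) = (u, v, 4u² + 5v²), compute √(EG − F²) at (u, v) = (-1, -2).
√(EG − F²)|_{(-1, -2)} = sqrt(465)

E = 64*u^2 + 1, F = 80*u*v, G = 100*v^2 + 1; EG − F² = 64*u^2 + 100*v^2 + 1; √(EG − F²) = sqrt(64*u^2 + 100*v^2 + 1). At the given point: sqrt(465).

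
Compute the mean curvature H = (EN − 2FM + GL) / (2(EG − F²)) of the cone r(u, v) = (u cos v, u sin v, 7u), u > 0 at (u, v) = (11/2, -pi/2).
H = 7*sqrt(2)/110

With E = 50, F = 0, G = u^2, L = 0, M = 0, N = 7*sqrt(2)*u^2/(10*Abs(u)), assemble
  H = (EN − 2FM + GL) / (2(EG − F²)) = 7*sqrt(2)/(20*Abs(u)).
At (u, v) = (11/2, -pi/2): H = 7*sqrt(2)/110.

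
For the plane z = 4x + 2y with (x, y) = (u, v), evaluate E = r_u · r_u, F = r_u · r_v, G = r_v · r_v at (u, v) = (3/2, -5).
E = 17;  F = 8;  G = 5

Partials: r_u = (1, 0, 4), r_v = (0, 1, 2). As functions of (u, v):
  E = r_u · r_u = 17,
  F = r_u · r_v = 8,
  G = r_v · r_v = 5.
Evaluating at (u, v) = (3/2, -5): E = 17, F = 8, G = 5.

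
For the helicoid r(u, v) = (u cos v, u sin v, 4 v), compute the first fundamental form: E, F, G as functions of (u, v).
E = 1;  F = 0;  G = u^2 + 16

Compute partials: r_u = (cos(v), sin(v), 0), r_v = (-u*sin(v), u*cos(v), 4). Then
  E = r_u · r_u = 1,
  F = r_u · r_v = 0,
  G = r_v · r_v = u^2 + 16.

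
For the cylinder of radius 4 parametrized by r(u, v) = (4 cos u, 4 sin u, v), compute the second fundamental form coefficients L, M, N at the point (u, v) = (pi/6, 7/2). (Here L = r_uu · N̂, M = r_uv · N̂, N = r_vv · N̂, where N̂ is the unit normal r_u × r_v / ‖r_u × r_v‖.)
L = -4;  M = 0;  N = 0

Compute the unit normal N̂(u, v) = (cos(u), sin(u), 0), and the second partials r_uu, r_uv, r_vv. Take dot products:
  L(u, v) = r_uu · N̂ = -4,
  M(u, v) = r_uv · N̂ = 0,
  N(u, v) = r_vv · N̂ = 0.
Evaluating at (u, v) = (pi/6, 7/2):
  L = -4, M = 0, N = 0.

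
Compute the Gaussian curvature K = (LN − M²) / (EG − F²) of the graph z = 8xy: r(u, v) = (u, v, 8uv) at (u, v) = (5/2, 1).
K = -64/216225

Coefficients of the first fundamental form: E = 64*v^2 + 1, F = 64*u*v, G = 64*u^2 + 1.
Coefficients of the second fundamental form: L = 0, M = 8/sqrt(64*u^2 + 64*v^2 + 1), N = 0.
Assemble K = (LN − M²)/(EG − F²) = -64/(4096*u^4 + 8192*u^2*v^2 + 128*u^2 + 4096*v^4 + 128*v^2 + 1). At (u, v) = (5/2, 1): K = -64/216225.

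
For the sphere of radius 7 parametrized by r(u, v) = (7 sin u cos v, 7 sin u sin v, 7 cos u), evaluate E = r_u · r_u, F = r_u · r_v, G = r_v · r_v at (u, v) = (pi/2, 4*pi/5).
E = 49;  F = 0;  G = 49

Partials: r_u = (7*cos(u)*cos(v), 7*sin(v)*cos(u), -7*sin(u)), r_v = (-7*sin(u)*sin(v), 7*sin(u)*cos(v), 0). As functions of (u, v):
  E = r_u · r_u = 49,
  F = r_u · r_v = 0,
  G = r_v · r_v = 49*sin(u)^2.
Evaluating at (u, v) = (pi/2, 4*pi/5): E = 49, F = 0, G = 49.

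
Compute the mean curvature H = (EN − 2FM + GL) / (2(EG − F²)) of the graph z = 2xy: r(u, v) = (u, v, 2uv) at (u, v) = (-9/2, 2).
H = 18*sqrt(2)/343

With E = 4*v^2 + 1, F = 4*u*v, G = 4*u^2 + 1, L = 0, M = 2/sqrt(4*u^2 + 4*v^2 + 1), N = 0, assemble
  H = (EN − 2FM + GL) / (2(EG − F²)) = -8*u*v/(4*u^2 + 4*v^2 + 1)^(3/2).
At (u, v) = (-9/2, 2): H = 18*sqrt(2)/343.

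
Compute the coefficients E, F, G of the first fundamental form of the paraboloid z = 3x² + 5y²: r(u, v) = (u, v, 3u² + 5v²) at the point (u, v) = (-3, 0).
E = 325;  F = 0;  G = 1

Partials: r_u = (1, 0, 6*u), r_v = (0, 1, 10*v). As functions of (u, v):
  E = r_u · r_u = 36*u^2 + 1,
  F = r_u · r_v = 60*u*v,
  G = r_v · r_v = 100*v^2 + 1.
Evaluating at (u, v) = (-3, 0): E = 325, F = 0, G = 1.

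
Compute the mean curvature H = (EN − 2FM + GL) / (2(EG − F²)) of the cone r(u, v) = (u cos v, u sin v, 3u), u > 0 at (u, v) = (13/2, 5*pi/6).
H = 3*sqrt(10)/130

With E = 10, F = 0, G = u^2, L = 0, M = 0, N = 3*sqrt(10)*u^2/(10*Abs(u)), assemble
  H = (EN − 2FM + GL) / (2(EG − F²)) = 3*sqrt(10)/(20*Abs(u)).
At (u, v) = (13/2, 5*pi/6): H = 3*sqrt(10)/130.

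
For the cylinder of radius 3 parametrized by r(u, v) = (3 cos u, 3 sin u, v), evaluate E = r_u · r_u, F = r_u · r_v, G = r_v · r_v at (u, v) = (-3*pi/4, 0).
E = 9;  F = 0;  G = 1

Partials: r_u = (-3*sin(u), 3*cos(u), 0), r_v = (0, 0, 1). As functions of (u, v):
  E = r_u · r_u = 9,
  F = r_u · r_v = 0,
  G = r_v · r_v = 1.
Evaluating at (u, v) = (-3*pi/4, 0): E = 9, F = 0, G = 1.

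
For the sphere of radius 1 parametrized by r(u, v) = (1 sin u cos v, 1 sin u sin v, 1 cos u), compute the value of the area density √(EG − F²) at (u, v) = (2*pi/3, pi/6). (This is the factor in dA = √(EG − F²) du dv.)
√(EG − F²)|_{(2*pi/3, pi/6)} = sqrt(3)/2

E = 1, F = 0, G = sin(u)^2, so EG − F² = sin(u)^2. Taking the positive square root: √(EG − F²) = Abs(sin(u)). At (u, v) = (2*pi/3, pi/6): sqrt(3)/2.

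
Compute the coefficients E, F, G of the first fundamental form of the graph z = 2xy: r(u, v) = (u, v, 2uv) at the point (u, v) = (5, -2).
E = 17;  F = -40;  G = 101

Partials: r_u = (1, 0, 2*v), r_v = (0, 1, 2*u). As functions of (u, v):
  E = r_u · r_u = 4*v^2 + 1,
  F = r_u · r_v = 4*u*v,
  G = r_v · r_v = 4*u^2 + 1.
Evaluating at (u, v) = (5, -2): E = 17, F = -40, G = 101.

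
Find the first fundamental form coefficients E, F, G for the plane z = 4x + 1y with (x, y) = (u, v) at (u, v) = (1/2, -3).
E = 17;  F = 4;  G = 2

Partials: r_u = (1, 0, 4), r_v = (0, 1, 1). As functions of (u, v):
  E = r_u · r_u = 17,
  F = r_u · r_v = 4,
  G = r_v · r_v = 2.
Evaluating at (u, v) = (1/2, -3): E = 17, F = 4, G = 2.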